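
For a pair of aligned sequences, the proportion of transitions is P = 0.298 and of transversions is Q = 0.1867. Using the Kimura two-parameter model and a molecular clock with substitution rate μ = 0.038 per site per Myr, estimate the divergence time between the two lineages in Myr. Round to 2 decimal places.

11.58

Under the Kimura two-parameter model, d = −½ ln(1 − 2P − Q) − ¼ ln(1 − 2Q).
1 − 2P − Q = 0.2173, giving −½ ln(0.2173) = 0.763238.
1 − 2Q = 0.6266, giving −¼ ln(0.6266) = 0.116862.
d = 0.763238 + 0.116862 = 0.880100.
Under a molecular clock d = 2μt, so t = d/(2μ) = 0.880100 / (2 × 0.038) = 11.58 Myr.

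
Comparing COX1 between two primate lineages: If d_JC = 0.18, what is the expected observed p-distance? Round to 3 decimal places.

0.160

p = (3/4)(1 − e^(−4d/3)) = 0.75 × (1 − e^(-0.24)) = 0.75 × (1 − 0.786628) = 0.160029.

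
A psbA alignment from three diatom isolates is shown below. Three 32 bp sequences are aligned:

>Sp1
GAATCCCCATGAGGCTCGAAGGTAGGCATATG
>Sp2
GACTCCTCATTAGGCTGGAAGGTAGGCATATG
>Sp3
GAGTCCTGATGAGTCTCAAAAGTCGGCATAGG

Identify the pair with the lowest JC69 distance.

Sp1–Sp2: 4/32 differ, p = 0.125, d = 0.137.
Sp1–Sp3: 8/32 differ, p = 0.250, d = 0.304.
Sp2–Sp3: 9/32 differ, p = 0.281, d = 0.353.
The smallest distance is between Sp1 and Sp2.

Sp1 and Sp2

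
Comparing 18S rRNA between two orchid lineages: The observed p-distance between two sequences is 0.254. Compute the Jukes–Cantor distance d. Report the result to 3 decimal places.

0.310

d = −(3/4) ln(1 − 4p/3) = −0.75 ln(1 − 0.338667) = −0.75 ln(0.661333)
  = −0.75 × (-0.413498) = 0.310124 substitutions/site.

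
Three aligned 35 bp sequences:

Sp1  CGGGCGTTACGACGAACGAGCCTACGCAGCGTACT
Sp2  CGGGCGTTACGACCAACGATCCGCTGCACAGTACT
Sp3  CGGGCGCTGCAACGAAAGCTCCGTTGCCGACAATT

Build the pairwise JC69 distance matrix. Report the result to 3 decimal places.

Sp1–Sp2: 7/35 sites differ → p = 0.2, d = −0.75 ln(1 − 0.266667) = 0.232617 ≈ 0.233.
Sp1–Sp3: 14/35 sites differ → p = 0.4, d = −0.75 ln(1 − 0.533333) = 0.571605 ≈ 0.572.
Sp2–Sp3: 12/35 sites differ → p ≈ 0.342857, d = −0.75 ln(1 − 0.457143) = 0.458182 ≈ 0.458.

d(Sp1,Sp2) = 0.233, d(Sp1,Sp3) = 0.572, d(Sp2,Sp3) = 0.458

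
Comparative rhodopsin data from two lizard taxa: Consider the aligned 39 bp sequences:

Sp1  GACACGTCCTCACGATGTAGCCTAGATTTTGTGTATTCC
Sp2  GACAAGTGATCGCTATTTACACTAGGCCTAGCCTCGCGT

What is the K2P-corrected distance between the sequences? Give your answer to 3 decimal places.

Of 39 sites, 7 differences are transitions and 12 are transversions, so P = 7/39 ≈ 0.179487 and Q = 12/39 ≈ 0.307692.
Under the Kimura two-parameter model, d = −½ ln(1 − 2P − Q) − ¼ ln(1 − 2Q).
1 − 2P − Q = 0.333334, giving −½ ln(0.333334) = 0.549305.
1 − 2Q = 0.384616, giving −¼ ln(0.384616) = 0.238877.
d = 0.549305 + 0.238877 = 0.788182.

0.788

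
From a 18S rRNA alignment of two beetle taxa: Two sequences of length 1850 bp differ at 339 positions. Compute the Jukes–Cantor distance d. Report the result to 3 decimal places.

0.210

p = 339/1850 ≈ 0.183243.
d = −(3/4) ln(1 − 4p/3) = −0.75 ln(1 − 0.244324) = −0.75 ln(0.755676)
  = −0.75 × (-0.280143) = 0.210107 substitutions/site.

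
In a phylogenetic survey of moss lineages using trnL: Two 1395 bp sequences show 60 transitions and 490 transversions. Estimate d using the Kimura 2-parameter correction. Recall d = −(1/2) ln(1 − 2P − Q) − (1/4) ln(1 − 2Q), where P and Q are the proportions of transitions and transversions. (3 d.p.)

P = 60/1395 ≈ 0.043011 and Q = 490/1395 ≈ 0.351254.
Under the Kimura two-parameter model, d = −½ ln(1 − 2P − Q) − ¼ ln(1 − 2Q).
1 − 2P − Q = 0.562724, giving −½ ln(0.562724) = 0.287483.
1 − 2Q = 0.297492, giving −¼ ln(0.297492) = 0.303092.
d = 0.287483 + 0.303092 = 0.590575.

0.591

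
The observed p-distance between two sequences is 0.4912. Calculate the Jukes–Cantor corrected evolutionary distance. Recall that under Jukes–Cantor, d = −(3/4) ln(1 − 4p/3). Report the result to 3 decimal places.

d = −(3/4) ln(1 − 4p/3) = −0.75 ln(1 − 0.654933) = −0.75 ln(0.345067)
  = −0.75 × (-1.064017) = 0.798013 substitutions/site.

0.798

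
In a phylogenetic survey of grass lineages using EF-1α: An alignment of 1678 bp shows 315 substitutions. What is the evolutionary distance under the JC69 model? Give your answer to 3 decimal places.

p = 315/1678 ≈ 0.187723.
d = −(3/4) ln(1 − 4p/3) = −0.75 ln(1 − 0.250297) = −0.75 ln(0.749703)
  = −0.75 × (-0.288078) = 0.216059 substitutions/site.

0.216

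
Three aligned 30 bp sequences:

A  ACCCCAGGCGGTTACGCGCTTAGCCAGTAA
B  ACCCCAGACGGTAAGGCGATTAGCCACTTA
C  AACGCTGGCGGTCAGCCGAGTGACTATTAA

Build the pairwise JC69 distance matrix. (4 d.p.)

A–B: 6/30 sites differ → p = 0.2, d = −0.75 ln(1 − 0.266667) = 0.232617 ≈ 0.2326.
A–C: 12/30 sites differ → p = 0.4, d = −0.75 ln(1 − 0.533333) = 0.571605 ≈ 0.5716.
B–C: 12/30 sites differ → p = 0.4, d = −0.75 ln(1 − 0.533333) = 0.571605 ≈ 0.5716.

d(A,B) = 0.2326, d(A,C) = 0.5716, d(B,C) = 0.5716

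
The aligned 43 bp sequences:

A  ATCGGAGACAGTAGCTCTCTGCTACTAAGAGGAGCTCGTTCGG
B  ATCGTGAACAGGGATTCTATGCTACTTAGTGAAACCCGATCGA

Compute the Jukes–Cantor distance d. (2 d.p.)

0.47

The sequences differ at 15 of 43 sites, so p = 15/43 ≈ 0.348837.
d = −(3/4) ln(1 − 4p/3) = −0.75 ln(1 − 0.465116) = −0.75 ln(0.534884)
  = −0.75 × (-0.625705) = 0.469279 substitutions/site.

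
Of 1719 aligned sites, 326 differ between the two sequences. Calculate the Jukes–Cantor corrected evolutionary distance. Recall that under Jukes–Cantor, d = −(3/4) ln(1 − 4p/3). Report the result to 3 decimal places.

p = 326/1719 ≈ 0.189645.
d = −(3/4) ln(1 − 4p/3) = −0.75 ln(1 − 0.25286) = −0.75 ln(0.74714)
  = −0.75 × (-0.291503) = 0.218627 substitutions/site.

0.219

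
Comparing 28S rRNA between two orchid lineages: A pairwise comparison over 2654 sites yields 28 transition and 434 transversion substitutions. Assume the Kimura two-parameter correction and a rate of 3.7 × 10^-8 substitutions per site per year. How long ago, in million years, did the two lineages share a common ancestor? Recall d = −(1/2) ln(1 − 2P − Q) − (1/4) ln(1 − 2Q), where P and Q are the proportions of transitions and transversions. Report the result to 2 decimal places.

P = 28/2654 ≈ 0.01055 and Q = 434/2654 ≈ 0.163527.
Under the Kimura two-parameter model, d = −½ ln(1 − 2P − Q) − ¼ ln(1 − 2Q).
1 − 2P − Q = 0.815373, giving −½ ln(0.815373) = 0.102055.
1 − 2Q = 0.672946, giving −¼ ln(0.672946) = 0.099023.
d = 0.102055 + 0.099023 = 0.201078.
Under a molecular clock d = 2μt, so t = d/(2μ) = 0.201078 / (2 × 3.7 × 10^-8) = 2.72 million years.

2.72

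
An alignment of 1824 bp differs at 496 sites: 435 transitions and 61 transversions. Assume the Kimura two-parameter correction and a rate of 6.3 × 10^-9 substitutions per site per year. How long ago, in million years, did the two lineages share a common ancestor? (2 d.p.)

P = 435/1824 ≈ 0.238487 and Q = 61/1824 ≈ 0.033443.
Under the Kimura two-parameter model, d = −½ ln(1 − 2P − Q) − ¼ ln(1 − 2Q).
1 − 2P − Q = 0.489583, giving −½ ln(0.489583) = 0.357101.
1 − 2Q = 0.933114, giving −¼ ln(0.933114) = 0.017307.
d = 0.357101 + 0.017307 = 0.374408.
Under a molecular clock d = 2μt, so t = d/(2μ) = 0.374408 / (2 × 6.3 × 10^-9) = 29.71 million years.

29.71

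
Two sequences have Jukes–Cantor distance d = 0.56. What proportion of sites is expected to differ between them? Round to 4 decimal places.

0.3945

p = (3/4)(1 − e^(−4d/3)) = 0.75 × (1 − e^(-0.746667)) = 0.75 × (1 − 0.473944) = 0.394542.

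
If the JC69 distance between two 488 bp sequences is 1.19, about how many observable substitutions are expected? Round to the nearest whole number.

291

Invert JC69: p = (3/4)(1 − e^(−4d/3)) = 0.75 × (1 − e^(-1.586667)) = 0.75 × (1 − 0.204606) = 0.596546.
Expected differing sites = pL ≈ 0.596546 × 488 = 291.114448 ≈ 291.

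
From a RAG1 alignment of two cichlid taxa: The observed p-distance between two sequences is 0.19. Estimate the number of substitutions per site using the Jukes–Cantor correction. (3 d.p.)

0.219

d = −(3/4) ln(1 − 4p/3) = −0.75 ln(1 − 0.253333) = −0.75 ln(0.746667)
  = −0.75 × (-0.292136) = 0.219102 substitutions/site.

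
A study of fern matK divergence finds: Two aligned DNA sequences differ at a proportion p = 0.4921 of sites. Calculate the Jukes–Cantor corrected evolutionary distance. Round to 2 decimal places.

d = −(3/4) ln(1 − 4p/3) = −0.75 ln(1 − 0.656133) = −0.75 ln(0.343867)
  = −0.75 × (-1.067500) = 0.800625 substitutions/site.

0.80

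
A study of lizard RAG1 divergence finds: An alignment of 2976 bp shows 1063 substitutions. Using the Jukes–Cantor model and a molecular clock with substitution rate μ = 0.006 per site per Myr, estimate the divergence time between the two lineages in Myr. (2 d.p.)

p = 1063/2976 ≈ 0.357191.
d = −(3/4) ln(1 − 4p/3) = −0.75 ln(1 − 0.476255) = −0.75 ln(0.523745)
  = −0.75 × (-0.646750) = 0.485063 substitutions/site.
Under a molecular clock d = 2μt, so t = d/(2μ) = 0.485063 / (2 × 0.006) = 40.42 Myr.

40.42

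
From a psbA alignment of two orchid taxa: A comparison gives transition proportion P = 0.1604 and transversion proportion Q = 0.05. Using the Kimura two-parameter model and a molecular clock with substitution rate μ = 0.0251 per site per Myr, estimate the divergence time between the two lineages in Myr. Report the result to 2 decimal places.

5.14

Under the Kimura two-parameter model, d = −½ ln(1 − 2P − Q) − ¼ ln(1 − 2Q).
1 − 2P − Q = 0.6292, giving −½ ln(0.6292) = 0.231653.
1 − 2Q = 0.9, giving −¼ ln(0.9) = 0.026340.
d = 0.231653 + 0.026340 = 0.257993.
Under a molecular clock d = 2μt, so t = d/(2μ) = 0.257993 / (2 × 0.0251) = 5.14 Myr.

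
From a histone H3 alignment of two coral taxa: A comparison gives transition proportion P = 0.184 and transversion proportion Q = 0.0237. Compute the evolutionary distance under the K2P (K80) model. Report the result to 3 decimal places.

0.261

Under the Kimura two-parameter model, d = −½ ln(1 − 2P − Q) − ¼ ln(1 − 2Q).
1 − 2P − Q = 0.6083, giving −½ ln(0.6083) = 0.248544.
1 − 2Q = 0.9526, giving −¼ ln(0.9526) = 0.012140.
d = 0.248544 + 0.012140 = 0.260684.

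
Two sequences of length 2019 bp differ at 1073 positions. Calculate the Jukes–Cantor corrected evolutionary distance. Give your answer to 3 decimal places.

0.925

p = 1073/2019 ≈ 0.531451.
d = −(3/4) ln(1 − 4p/3) = −0.75 ln(1 − 0.708601) = −0.75 ln(0.291399)
  = −0.75 × (-1.233062) = 0.924797 substitutions/site.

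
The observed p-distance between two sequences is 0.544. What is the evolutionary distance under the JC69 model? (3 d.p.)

0.969

d = −(3/4) ln(1 − 4p/3) = −0.75 ln(1 − 0.725333) = −0.75 ln(0.274667)
  = −0.75 × (-1.292196) = 0.969147 substitutions/site.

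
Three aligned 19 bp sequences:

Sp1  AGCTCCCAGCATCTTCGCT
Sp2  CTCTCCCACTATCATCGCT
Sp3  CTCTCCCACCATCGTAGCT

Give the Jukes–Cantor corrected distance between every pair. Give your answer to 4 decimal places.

d(Sp1,Sp2) = 0.3241, d(Sp1,Sp3) = 0.3241, d(Sp2,Sp3) = 0.1773

Sp1–Sp2: 5/19 sites differ → p ≈ 0.263158, d = −0.75 ln(1 − 0.350877) = 0.324100 ≈ 0.3241.
Sp1–Sp3: 5/19 sites differ → p ≈ 0.263158, d = −0.75 ln(1 − 0.350877) = 0.324100 ≈ 0.3241.
Sp2–Sp3: 3/19 sites differ → p ≈ 0.157895, d = −0.75 ln(1 − 0.210527) = 0.177292 ≈ 0.1773.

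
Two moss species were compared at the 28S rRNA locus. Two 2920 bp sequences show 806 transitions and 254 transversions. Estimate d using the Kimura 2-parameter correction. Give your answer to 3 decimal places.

0.557

P = 806/2920 ≈ 0.276027 and Q = 254/2920 ≈ 0.086986.
Under the Kimura two-parameter model, d = −½ ln(1 − 2P − Q) − ¼ ln(1 − 2Q).
1 − 2P − Q = 0.36096, giving −½ ln(0.36096) = 0.509494.
1 − 2Q = 0.826028, giving −¼ ln(0.826028) = 0.047782.
d = 0.509494 + 0.047782 = 0.557276.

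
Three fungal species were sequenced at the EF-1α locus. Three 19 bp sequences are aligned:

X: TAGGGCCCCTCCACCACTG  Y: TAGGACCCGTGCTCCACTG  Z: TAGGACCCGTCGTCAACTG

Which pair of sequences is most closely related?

Y and Z

X–Y: 4/19 differ, p = 0.211, d = 0.247.
X–Z: 5/19 differ, p = 0.263, d = 0.324.
Y–Z: 3/19 differ, p = 0.158, d = 0.177.
The smallest distance is between Y and Z.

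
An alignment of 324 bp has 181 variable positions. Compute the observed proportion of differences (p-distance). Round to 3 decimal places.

0.559

p = 181/324 = 0.558641… ≈ 0.559 (to 3 d.p.).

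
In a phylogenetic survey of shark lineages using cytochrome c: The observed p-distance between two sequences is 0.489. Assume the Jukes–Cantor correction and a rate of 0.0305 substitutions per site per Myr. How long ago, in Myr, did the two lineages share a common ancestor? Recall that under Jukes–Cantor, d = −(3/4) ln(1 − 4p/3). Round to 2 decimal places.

d = −(3/4) ln(1 − 4p/3) = −0.75 ln(1 − 0.652) = −0.75 ln(0.348)
  = −0.75 × (-1.055553) = 0.791665 substitutions/site.
Under a molecular clock d = 2μt, so t = d/(2μ) = 0.791665 / (2 × 0.0305) = 12.98 Myr.

12.98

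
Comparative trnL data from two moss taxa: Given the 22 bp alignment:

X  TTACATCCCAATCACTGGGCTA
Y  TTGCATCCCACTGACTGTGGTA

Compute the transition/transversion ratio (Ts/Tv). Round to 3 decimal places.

Transitions are A↔G and C↔T; transversions are all other mismatches.
Transitions: 1. Transversions: 4.
R = 1/4 = 0.250.

0.250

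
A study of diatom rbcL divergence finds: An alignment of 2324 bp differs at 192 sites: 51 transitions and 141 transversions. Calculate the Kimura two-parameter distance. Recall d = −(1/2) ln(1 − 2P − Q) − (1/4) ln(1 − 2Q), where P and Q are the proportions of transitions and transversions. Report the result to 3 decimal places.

P = 51/2324 ≈ 0.021945 and Q = 141/2324 ≈ 0.060671.
Under the Kimura two-parameter model, d = −½ ln(1 − 2P − Q) − ¼ ln(1 − 2Q).
1 − 2P − Q = 0.895439, giving −½ ln(0.895439) = 0.055221.
1 − 2Q = 0.878658, giving −¼ ln(0.878658) = 0.032340.
d = 0.055221 + 0.032340 = 0.087561.

0.088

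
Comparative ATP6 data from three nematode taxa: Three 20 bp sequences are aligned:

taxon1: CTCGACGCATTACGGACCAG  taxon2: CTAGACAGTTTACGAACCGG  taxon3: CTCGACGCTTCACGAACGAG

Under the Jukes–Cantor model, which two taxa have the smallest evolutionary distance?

taxon1–taxon2: 6/20 differ, p = 0.300, d = 0.383.
taxon1–taxon3: 4/20 differ, p = 0.200, d = 0.233.
taxon2–taxon3: 6/20 differ, p = 0.300, d = 0.383.
The smallest distance is between taxon1 and taxon3.

taxon1 and taxon3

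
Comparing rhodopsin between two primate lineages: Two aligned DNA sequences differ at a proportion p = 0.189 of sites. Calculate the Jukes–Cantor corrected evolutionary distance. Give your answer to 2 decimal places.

0.22

d = −(3/4) ln(1 − 4p/3) = −0.75 ln(1 − 0.252) = −0.75 ln(0.748)
  = −0.75 × (-0.290352) = 0.217764 substitutions/site.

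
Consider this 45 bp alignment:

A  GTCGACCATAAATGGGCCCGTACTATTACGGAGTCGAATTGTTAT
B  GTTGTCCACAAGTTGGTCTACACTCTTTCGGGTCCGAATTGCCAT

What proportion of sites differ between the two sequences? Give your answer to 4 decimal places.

0.3556

The sequences differ at 16 of 45 positions.
p = 16/45 = 0.355555… ≈ 0.3556 (to 4 d.p.).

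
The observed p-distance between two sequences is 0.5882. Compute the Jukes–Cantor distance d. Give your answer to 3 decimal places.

d = −(3/4) ln(1 − 4p/3) = −0.75 ln(1 − 0.784267) = −0.75 ln(0.215733)
  = −0.75 × (-1.533714) = 1.150286 substitutions/site.

1.150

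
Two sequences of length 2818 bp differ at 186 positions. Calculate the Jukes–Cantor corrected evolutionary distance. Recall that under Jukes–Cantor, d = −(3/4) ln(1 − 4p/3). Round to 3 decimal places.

0.069

p = 186/2818 ≈ 0.066004.
d = −(3/4) ln(1 − 4p/3) = −0.75 ln(1 − 0.088005) = −0.75 ln(0.911995)
  = −0.75 × (-0.092121) = 0.069091 substitutions/site.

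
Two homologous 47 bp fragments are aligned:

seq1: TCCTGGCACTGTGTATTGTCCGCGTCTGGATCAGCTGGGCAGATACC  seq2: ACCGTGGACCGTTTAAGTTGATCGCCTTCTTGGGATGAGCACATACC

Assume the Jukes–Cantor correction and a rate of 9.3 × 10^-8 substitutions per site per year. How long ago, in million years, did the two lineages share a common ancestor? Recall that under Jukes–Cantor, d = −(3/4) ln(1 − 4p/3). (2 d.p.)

3.65

The sequences differ at 21 of 47 sites, so p = 21/47 ≈ 0.446809.
d = −(3/4) ln(1 − 4p/3) = −0.75 ln(1 − 0.595745) = −0.75 ln(0.404255)
  = −0.75 × (-0.905709) = 0.679282 substitutions/site.
Under a molecular clock d = 2μt, so t = d/(2μ) = 0.679282 / (2 × 9.3 × 10^-8) = 3.65 million years.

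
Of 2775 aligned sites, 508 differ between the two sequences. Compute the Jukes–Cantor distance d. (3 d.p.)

p = 508/2775 ≈ 0.183063.
d = −(3/4) ln(1 − 4p/3) = −0.75 ln(1 − 0.244084) = −0.75 ln(0.755916)
  = −0.75 × (-0.279825) = 0.209869 substitutions/site.

0.210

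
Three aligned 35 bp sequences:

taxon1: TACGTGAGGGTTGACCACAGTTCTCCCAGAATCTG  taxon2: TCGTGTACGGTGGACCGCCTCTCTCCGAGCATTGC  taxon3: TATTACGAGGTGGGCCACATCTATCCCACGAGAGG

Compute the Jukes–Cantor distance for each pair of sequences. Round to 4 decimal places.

taxon1–taxon2: 16/35 sites differ → p ≈ 0.457143, d = −0.75 ln(1 − 0.609524) = 0.705292 ≈ 0.7053.
taxon1–taxon3: 16/35 sites differ → p ≈ 0.457143, d = −0.75 ln(1 − 0.609524) = 0.705292 ≈ 0.7053.
taxon2–taxon3: 16/35 sites differ → p ≈ 0.457143, d = −0.75 ln(1 − 0.609524) = 0.705292 ≈ 0.7053.

d(taxon1,taxon2) = 0.7053, d(taxon1,taxon3) = 0.7053, d(taxon2,taxon3) = 0.7053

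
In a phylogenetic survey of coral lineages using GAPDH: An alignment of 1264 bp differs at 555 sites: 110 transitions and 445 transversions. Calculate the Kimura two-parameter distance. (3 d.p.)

P = 110/1264 ≈ 0.087025 and Q = 445/1264 ≈ 0.352057.
Under the Kimura two-parameter model, d = −½ ln(1 − 2P − Q) − ¼ ln(1 − 2Q).
1 − 2P − Q = 0.473893, giving −½ ln(0.473893) = 0.373387.
1 − 2Q = 0.295886, giving −¼ ln(0.295886) = 0.304445.
d = 0.373387 + 0.304445 = 0.677832.

0.678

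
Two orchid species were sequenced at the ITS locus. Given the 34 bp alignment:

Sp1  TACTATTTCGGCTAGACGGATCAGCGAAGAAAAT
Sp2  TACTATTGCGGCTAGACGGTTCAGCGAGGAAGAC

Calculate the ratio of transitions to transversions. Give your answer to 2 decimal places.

Transitions are A↔G and C↔T; transversions are all other mismatches.
Transitions: 3. Transversions: 2.
R = 3/2 = 1.50.

1.50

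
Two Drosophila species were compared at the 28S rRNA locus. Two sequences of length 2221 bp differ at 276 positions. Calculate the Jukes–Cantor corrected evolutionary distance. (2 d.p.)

p = 276/2221 ≈ 0.124268.
d = −(3/4) ln(1 − 4p/3) = −0.75 ln(1 − 0.165691) = −0.75 ln(0.834309)
  = −0.75 × (-0.181151) = 0.135863 substitutions/site.

0.14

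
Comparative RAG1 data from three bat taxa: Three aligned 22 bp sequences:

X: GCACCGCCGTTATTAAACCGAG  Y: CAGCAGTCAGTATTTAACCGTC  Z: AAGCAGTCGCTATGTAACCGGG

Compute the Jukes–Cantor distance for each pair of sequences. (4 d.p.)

X–Y: 10/22 sites differ → p ≈ 0.454545, d = −0.75 ln(1 − 0.60606) = 0.698667 ≈ 0.6987.
X–Z: 9/22 sites differ → p ≈ 0.409091, d = −0.75 ln(1 − 0.545455) = 0.591344 ≈ 0.5913.
Y–Z: 6/22 sites differ → p ≈ 0.272727, d = −0.75 ln(1 − 0.363636) = 0.338988 ≈ 0.3390.

d(X,Y) = 0.6987, d(X,Z) = 0.5913, d(Y,Z) = 0.3390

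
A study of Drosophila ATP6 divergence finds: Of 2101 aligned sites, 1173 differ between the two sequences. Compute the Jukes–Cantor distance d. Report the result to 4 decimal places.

p = 1173/2101 ≈ 0.558306.
d = −(3/4) ln(1 − 4p/3) = −0.75 ln(1 − 0.744408) = −0.75 ln(0.255592)
  = −0.75 × (-1.364173) = 1.023130 substitutions/site.

1.0231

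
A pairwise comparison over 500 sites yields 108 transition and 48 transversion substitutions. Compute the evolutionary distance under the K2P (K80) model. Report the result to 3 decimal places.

0.429

P = 108/500 = 0.216 and Q = 48/500 = 0.096.
Under the Kimura two-parameter model, d = −½ ln(1 − 2P − Q) − ¼ ln(1 − 2Q).
1 − 2P − Q = 0.472, giving −½ ln(0.472) = 0.375388.
1 − 2Q = 0.808, giving −¼ ln(0.808) = 0.053298.
d = 0.375388 + 0.053298 = 0.428686.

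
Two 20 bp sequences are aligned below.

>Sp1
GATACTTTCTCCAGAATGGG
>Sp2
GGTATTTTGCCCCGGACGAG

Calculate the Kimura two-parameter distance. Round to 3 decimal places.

0.658

Of 20 sites, 6 differences are transitions and 2 are transversions, so P = 6/20 = 0.3 and Q = 2/20 = 0.1.
Under the Kimura two-parameter model, d = −½ ln(1 − 2P − Q) − ¼ ln(1 − 2Q).
1 − 2P − Q = 0.3, giving −½ ln(0.3) = 0.601986.
1 − 2Q = 0.8, giving −¼ ln(0.8) = 0.055786.
d = 0.601986 + 0.055786 = 0.657772.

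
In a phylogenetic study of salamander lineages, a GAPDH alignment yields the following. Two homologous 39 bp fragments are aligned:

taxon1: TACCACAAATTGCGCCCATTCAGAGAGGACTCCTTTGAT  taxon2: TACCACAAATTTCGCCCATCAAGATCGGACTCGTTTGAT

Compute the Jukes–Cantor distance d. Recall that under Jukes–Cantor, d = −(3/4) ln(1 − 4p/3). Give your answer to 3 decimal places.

The sequences differ at 6 of 39 sites (12, 20, 21, 25, 26, 33), so p = 6/39 ≈ 0.153846.
d = −(3/4) ln(1 − 4p/3) = −0.75 ln(1 − 0.205128) = −0.75 ln(0.794872)
  = −0.75 × (-0.229574) = 0.172181 substitutions/site.

0.172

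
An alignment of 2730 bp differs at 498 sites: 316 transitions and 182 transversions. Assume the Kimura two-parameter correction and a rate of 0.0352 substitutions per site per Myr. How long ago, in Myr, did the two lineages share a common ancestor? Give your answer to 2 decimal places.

3.02

P = 316/2730 ≈ 0.115751 and Q = 182/2730 ≈ 0.066667.
Under the Kimura two-parameter model, d = −½ ln(1 − 2P − Q) − ¼ ln(1 − 2Q).
1 − 2P − Q = 0.701831, giving −½ ln(0.701831) = 0.177031.
1 − 2Q = 0.866666, giving −¼ ln(0.866666) = 0.035775.
d = 0.177031 + 0.035775 = 0.212806.
Under a molecular clock d = 2μt, so t = d/(2μ) = 0.212806 / (2 × 0.0352) = 3.02 Myr.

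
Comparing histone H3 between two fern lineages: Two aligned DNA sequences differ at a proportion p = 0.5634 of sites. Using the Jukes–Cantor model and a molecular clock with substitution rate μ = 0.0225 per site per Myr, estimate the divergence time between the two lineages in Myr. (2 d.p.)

d = −(3/4) ln(1 − 4p/3) = −0.75 ln(1 − 0.7512) = −0.75 ln(0.2488)
  = −0.75 × (-1.391106) = 1.043330 substitutions/site.
Under a molecular clock d = 2μt, so t = d/(2μ) = 1.043330 / (2 × 0.0225) = 23.19 Myr.

23.19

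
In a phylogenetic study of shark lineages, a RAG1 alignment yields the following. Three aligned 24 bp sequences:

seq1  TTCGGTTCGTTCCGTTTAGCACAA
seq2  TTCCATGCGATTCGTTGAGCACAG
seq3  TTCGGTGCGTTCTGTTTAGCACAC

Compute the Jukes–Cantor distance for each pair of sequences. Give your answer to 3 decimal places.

d(seq1,seq2) = 0.369, d(seq1,seq3) = 0.137, d(seq2,seq3) = 0.369

seq1–seq2: 7/24 sites differ → p ≈ 0.291667, d = −0.75 ln(1 − 0.388889) = 0.369358 ≈ 0.369.
seq1–seq3: 3/24 sites differ → p = 0.125, d = −0.75 ln(1 − 0.166667) = 0.136741 ≈ 0.137.
seq2–seq3: 7/24 sites differ → p ≈ 0.291667, d = −0.75 ln(1 − 0.388889) = 0.369358 ≈ 0.369.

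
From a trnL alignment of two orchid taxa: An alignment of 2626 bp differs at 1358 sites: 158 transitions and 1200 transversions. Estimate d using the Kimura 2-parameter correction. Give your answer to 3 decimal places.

P = 158/2626 ≈ 0.060168 and Q = 1200/2626 ≈ 0.456969.
Under the Kimura two-parameter model, d = −½ ln(1 − 2P − Q) − ¼ ln(1 − 2Q).
1 − 2P − Q = 0.422695, giving −½ ln(0.422695) = 0.430552.
1 − 2Q = 0.086062, giving −¼ ln(0.086062) = 0.613172.
d = 0.430552 + 0.613172 = 1.043724.

1.044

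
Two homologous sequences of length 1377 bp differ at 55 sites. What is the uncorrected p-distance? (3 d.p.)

p = 55/1377 = 0.039941… ≈ 0.040 (to 3 d.p.).

0.040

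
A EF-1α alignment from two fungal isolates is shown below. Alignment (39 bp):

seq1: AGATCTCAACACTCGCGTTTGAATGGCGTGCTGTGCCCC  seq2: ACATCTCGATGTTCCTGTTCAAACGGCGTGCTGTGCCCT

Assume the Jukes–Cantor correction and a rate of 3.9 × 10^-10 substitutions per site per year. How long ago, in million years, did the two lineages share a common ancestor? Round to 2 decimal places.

453.57

The sequences differ at 11 of 39 sites, so p = 11/39 ≈ 0.282051.
d = −(3/4) ln(1 − 4p/3) = −0.75 ln(1 − 0.376068) = −0.75 ln(0.623932)
  = −0.75 × (-0.471714) = 0.353786 substitutions/site.
Under a molecular clock d = 2μt, so t = d/(2μ) = 0.353786 / (2 × 3.9 × 10^-10) = 453.57 million years.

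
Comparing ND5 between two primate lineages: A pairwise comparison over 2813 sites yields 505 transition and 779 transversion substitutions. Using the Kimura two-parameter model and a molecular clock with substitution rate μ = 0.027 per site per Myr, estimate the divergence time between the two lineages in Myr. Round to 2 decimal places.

P = 505/2813 ≈ 0.179524 and Q = 779/2813 ≈ 0.276929.
Under the Kimura two-parameter model, d = −½ ln(1 − 2P − Q) − ¼ ln(1 − 2Q).
1 − 2P − Q = 0.364023, giving −½ ln(0.364023) = 0.505269.
1 − 2Q = 0.446142, giving −¼ ln(0.446142) = 0.201779.
d = 0.505269 + 0.201779 = 0.707048.
Under a molecular clock d = 2μt, so t = d/(2μ) = 0.707048 / (2 × 0.027) = 13.09 Myr.

13.09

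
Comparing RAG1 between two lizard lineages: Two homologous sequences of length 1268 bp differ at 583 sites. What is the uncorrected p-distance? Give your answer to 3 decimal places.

0.460

p = 583/1268 = 0.459779… ≈ 0.460 (to 3 d.p.).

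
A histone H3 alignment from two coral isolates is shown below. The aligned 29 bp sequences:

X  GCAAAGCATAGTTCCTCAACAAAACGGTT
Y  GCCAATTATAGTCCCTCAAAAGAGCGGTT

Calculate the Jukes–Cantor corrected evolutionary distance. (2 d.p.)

The sequences differ at 7 of 29 sites (3, 6, 7, 13, 20, 22, 24), so p = 7/29 ≈ 0.241379.
d = −(3/4) ln(1 − 4p/3) = −0.75 ln(1 − 0.321839) = −0.75 ln(0.678161)
  = −0.75 × (-0.388371) = 0.291278 substitutions/site.

0.29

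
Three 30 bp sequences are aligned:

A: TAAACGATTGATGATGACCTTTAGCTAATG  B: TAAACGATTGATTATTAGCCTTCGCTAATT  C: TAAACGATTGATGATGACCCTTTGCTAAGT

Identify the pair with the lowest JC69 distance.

A and C

A–B: 6/30 differ, p = 0.200, d = 0.233.
A–C: 4/30 differ, p = 0.133, d = 0.147.
B–C: 5/30 differ, p = 0.167, d = 0.188.
The smallest distance is between A and C.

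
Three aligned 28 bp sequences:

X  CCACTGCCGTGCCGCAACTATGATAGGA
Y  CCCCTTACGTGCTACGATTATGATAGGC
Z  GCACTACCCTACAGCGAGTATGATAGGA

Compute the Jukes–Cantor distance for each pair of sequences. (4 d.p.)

X–Y: 8/28 sites differ → p ≈ 0.285714, d = −0.75 ln(1 − 0.380952) = 0.359679 ≈ 0.3597.
X–Z: 7/28 sites differ → p = 0.25, d = −0.75 ln(1 − 0.333333) = 0.304098 ≈ 0.3041.
Y–Z: 10/28 sites differ → p ≈ 0.357143, d = −0.75 ln(1 − 0.476191) = 0.484971 ≈ 0.4850.

d(X,Y) = 0.3597, d(X,Z) = 0.3041, d(Y,Z) = 0.4850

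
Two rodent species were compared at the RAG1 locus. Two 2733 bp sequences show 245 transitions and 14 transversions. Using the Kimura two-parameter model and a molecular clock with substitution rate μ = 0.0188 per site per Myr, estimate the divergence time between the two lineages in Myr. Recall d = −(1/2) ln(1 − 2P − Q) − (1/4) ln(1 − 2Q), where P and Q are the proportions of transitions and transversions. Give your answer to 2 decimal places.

P = 245/2733 ≈ 0.089645 and Q = 14/2733 ≈ 0.005123.
Under the Kimura two-parameter model, d = −½ ln(1 − 2P − Q) − ¼ ln(1 − 2Q).
1 − 2P − Q = 0.815587, giving −½ ln(0.815587) = 0.101924.
1 − 2Q = 0.989754, giving −¼ ln(0.989754) = 0.002575.
d = 0.101924 + 0.002575 = 0.104499.
Under a molecular clock d = 2μt, so t = d/(2μ) = 0.104499 / (2 × 0.0188) = 2.78 Myr.

2.78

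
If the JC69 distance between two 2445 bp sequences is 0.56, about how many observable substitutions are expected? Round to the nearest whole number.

Invert JC69: p = (3/4)(1 − e^(−4d/3)) = 0.75 × (1 − e^(-0.746667)) = 0.75 × (1 − 0.473944) = 0.394542.
Expected differing sites = pL ≈ 0.394542 × 2445 = 964.65519 ≈ 965.

965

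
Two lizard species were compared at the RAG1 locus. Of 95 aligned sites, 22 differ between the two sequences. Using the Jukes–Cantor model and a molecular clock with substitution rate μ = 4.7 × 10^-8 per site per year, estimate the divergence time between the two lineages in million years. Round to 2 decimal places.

2.95

p = 22/95 ≈ 0.231579.
d = −(3/4) ln(1 − 4p/3) = −0.75 ln(1 − 0.308772) = −0.75 ln(0.691228)
  = −0.75 × (-0.369286) = 0.276965 substitutions/site.
Under a molecular clock d = 2μt, so t = d/(2μ) = 0.276965 / (2 × 4.7 × 10^-8) = 2.95 million years.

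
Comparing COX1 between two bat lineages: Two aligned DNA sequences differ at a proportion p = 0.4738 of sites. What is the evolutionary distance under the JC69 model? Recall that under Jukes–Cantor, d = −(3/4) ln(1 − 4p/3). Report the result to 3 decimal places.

d = −(3/4) ln(1 − 4p/3) = −0.75 ln(1 − 0.631733) = −0.75 ln(0.368267)
  = −0.75 × (-0.998947) = 0.749210 substitutions/site.

0.749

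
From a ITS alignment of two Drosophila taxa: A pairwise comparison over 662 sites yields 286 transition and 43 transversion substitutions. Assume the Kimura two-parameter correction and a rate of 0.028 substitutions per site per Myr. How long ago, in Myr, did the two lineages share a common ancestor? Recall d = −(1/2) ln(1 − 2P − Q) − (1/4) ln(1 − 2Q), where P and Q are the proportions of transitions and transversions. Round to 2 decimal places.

24.24

P = 286/662 ≈ 0.432024 and Q = 43/662 ≈ 0.064955.
Under the Kimura two-parameter model, d = −½ ln(1 − 2P − Q) − ¼ ln(1 − 2Q).
1 − 2P − Q = 0.070997, giving −½ ln(0.070997) = 1.322559.
1 − 2Q = 0.87009, giving −¼ ln(0.87009) = 0.034790.
d = 1.322559 + 0.034790 = 1.357349.
Under a molecular clock d = 2μt, so t = d/(2μ) = 1.357349 / (2 × 0.028) = 24.24 Myr.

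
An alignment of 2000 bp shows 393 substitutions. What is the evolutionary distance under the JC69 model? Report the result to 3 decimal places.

0.228

p = 393/2000 = 0.1965.
d = −(3/4) ln(1 − 4p/3) = −0.75 ln(1 − 0.262) = −0.75 ln(0.738)
  = −0.75 × (-0.303811) = 0.227858 substitutions/site.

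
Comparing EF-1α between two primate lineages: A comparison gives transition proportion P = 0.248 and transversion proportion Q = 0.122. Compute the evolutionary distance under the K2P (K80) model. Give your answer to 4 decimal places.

Under the Kimura two-parameter model, d = −½ ln(1 − 2P − Q) − ¼ ln(1 − 2Q).
1 − 2P − Q = 0.382, giving −½ ln(0.382) = 0.481167.
1 − 2Q = 0.756, giving −¼ ln(0.756) = 0.069928.
d = 0.481167 + 0.069928 = 0.551095.

0.5511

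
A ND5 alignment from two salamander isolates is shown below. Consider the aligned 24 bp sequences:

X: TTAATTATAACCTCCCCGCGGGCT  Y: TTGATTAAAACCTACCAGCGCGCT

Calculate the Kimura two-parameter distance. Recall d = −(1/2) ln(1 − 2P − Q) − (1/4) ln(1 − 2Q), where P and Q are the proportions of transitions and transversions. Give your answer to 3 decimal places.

Of 24 sites, 1 differences are transitions and 4 are transversions, so P = 1/24 ≈ 0.041667 and Q = 4/24 ≈ 0.166667.
Under the Kimura two-parameter model, d = −½ ln(1 − 2P − Q) − ¼ ln(1 − 2Q).
1 − 2P − Q = 0.749999, giving −½ ln(0.749999) = 0.143842.
1 − 2Q = 0.666666, giving −¼ ln(0.666666) = 0.101367.
d = 0.143842 + 0.101367 = 0.245209.

0.245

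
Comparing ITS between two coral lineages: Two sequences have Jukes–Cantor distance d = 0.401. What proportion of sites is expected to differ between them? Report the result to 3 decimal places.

0.311

p = (3/4)(1 − e^(−4d/3)) = 0.75 × (1 − e^(-0.534667)) = 0.75 × (1 − 0.585864) = 0.310602.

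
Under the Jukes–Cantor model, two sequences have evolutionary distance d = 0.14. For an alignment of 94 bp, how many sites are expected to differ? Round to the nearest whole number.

12

Invert JC69: p = (3/4)(1 − e^(−4d/3)) = 0.75 × (1 − e^(-0.186667)) = 0.75 × (1 − 0.829720) = 0.127710.
Expected differing sites = pL ≈ 0.127710 × 94 = 12.00474 ≈ 12.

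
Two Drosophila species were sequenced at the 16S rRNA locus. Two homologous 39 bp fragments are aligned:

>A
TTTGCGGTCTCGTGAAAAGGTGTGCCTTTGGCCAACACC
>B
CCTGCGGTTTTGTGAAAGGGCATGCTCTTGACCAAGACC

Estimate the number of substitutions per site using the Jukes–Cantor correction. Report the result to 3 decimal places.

0.354

The sequences differ at 11 of 39 sites, so p = 11/39 ≈ 0.282051.
d = −(3/4) ln(1 − 4p/3) = −0.75 ln(1 − 0.376068) = −0.75 ln(0.623932)
  = −0.75 × (-0.471714) = 0.353786 substitutions/site.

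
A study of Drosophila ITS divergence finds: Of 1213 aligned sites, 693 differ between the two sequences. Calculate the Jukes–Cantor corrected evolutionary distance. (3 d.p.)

p = 693/1213 ≈ 0.571311.
d = −(3/4) ln(1 − 4p/3) = −0.75 ln(1 − 0.761748) = −0.75 ln(0.238252)
  = −0.75 × (-1.434426) = 1.075820 substitutions/site.

1.076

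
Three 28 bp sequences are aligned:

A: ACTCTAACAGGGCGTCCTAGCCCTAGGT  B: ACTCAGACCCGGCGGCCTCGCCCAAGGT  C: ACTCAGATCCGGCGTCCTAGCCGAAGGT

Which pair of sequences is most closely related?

B and C

A–B: 7/28 differ, p = 0.250, d = 0.304.
A–C: 7/28 differ, p = 0.250, d = 0.304.
B–C: 4/28 differ, p = 0.143, d = 0.158.
The smallest distance is between B and C.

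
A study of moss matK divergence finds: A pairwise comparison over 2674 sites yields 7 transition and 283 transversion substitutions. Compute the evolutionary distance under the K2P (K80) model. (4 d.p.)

P = 7/2674 ≈ 0.002618 and Q = 283/2674 ≈ 0.105834.
Under the Kimura two-parameter model, d = −½ ln(1 − 2P − Q) − ¼ ln(1 − 2Q).
1 − 2P − Q = 0.88893, giving −½ ln(0.88893) = 0.058868.
1 − 2Q = 0.788332, giving −¼ ln(0.788332) = 0.059459.
d = 0.058868 + 0.059459 = 0.118327.

0.1183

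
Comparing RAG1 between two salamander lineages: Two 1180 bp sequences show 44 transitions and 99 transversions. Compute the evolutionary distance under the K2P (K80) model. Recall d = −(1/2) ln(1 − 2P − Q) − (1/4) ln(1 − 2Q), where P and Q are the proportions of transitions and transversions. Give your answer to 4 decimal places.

0.1322

P = 44/1180 ≈ 0.037288 and Q = 99/1180 ≈ 0.083898.
Under the Kimura two-parameter model, d = −½ ln(1 − 2P − Q) − ¼ ln(1 − 2Q).
1 − 2P − Q = 0.841526, giving −½ ln(0.841526) = 0.086269.
1 − 2Q = 0.832204, giving −¼ ln(0.832204) = 0.045919.
d = 0.086269 + 0.045919 = 0.132188.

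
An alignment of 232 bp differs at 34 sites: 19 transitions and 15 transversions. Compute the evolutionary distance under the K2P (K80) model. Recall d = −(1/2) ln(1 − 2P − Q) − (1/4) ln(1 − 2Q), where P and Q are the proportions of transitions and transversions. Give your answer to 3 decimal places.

0.164

P = 19/232 ≈ 0.081897 and Q = 15/232 ≈ 0.064655.
Under the Kimura two-parameter model, d = −½ ln(1 − 2P − Q) − ¼ ln(1 − 2Q).
1 − 2P − Q = 0.771551, giving −½ ln(0.771551) = 0.129676.
1 − 2Q = 0.87069, giving −¼ ln(0.87069) = 0.034617.
d = 0.129676 + 0.034617 = 0.164293.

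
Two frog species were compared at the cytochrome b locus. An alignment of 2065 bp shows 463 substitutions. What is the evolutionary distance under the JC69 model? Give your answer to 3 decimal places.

0.266

p = 463/2065 ≈ 0.224213.
d = −(3/4) ln(1 − 4p/3) = −0.75 ln(1 − 0.298951) = −0.75 ln(0.701049)
  = −0.75 × (-0.355177) = 0.266383 substitutions/site.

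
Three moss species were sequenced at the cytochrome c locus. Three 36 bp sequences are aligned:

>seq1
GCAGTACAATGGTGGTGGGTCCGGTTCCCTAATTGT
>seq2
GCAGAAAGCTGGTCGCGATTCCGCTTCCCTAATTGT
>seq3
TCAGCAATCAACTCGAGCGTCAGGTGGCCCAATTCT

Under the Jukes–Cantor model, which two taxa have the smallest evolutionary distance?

seq1 and seq2

seq1–seq2: 9/36 differ, p = 0.250, d = 0.304.
seq1–seq3: 16/36 differ, p = 0.444, d = 0.673.
seq2–seq3: 15/36 differ, p = 0.417, d = 0.608.
The smallest distance is between seq1 and seq2.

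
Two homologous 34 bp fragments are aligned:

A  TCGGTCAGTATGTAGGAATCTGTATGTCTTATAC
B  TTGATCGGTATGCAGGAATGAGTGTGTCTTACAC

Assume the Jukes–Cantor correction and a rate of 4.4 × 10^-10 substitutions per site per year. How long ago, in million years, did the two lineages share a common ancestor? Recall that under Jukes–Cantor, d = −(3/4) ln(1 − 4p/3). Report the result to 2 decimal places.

320.86

The sequences differ at 8 of 34 sites (2, 4, 7, 13, 20, 21, 24, 32), so p = 8/34 ≈ 0.235294.
d = −(3/4) ln(1 − 4p/3) = −0.75 ln(1 − 0.313725) = −0.75 ln(0.686275)
  = −0.75 × (-0.376477) = 0.282358 substitutions/site.
Under a molecular clock d = 2μt, so t = d/(2μ) = 0.282358 / (2 × 4.4 × 10^-10) = 320.86 million years.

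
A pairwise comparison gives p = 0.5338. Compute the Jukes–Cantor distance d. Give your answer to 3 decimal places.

d = −(3/4) ln(1 − 4p/3) = −0.75 ln(1 − 0.711733) = −0.75 ln(0.288267)
  = −0.75 × (-1.243868) = 0.932901 substitutions/site.

0.933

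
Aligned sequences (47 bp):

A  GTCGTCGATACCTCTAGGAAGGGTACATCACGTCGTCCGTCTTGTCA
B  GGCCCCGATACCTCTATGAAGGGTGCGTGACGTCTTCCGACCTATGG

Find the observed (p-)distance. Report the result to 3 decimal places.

0.277

The sequences differ at 13 of 47 positions.
p = 13/47 = 0.276595… ≈ 0.277 (to 3 d.p.).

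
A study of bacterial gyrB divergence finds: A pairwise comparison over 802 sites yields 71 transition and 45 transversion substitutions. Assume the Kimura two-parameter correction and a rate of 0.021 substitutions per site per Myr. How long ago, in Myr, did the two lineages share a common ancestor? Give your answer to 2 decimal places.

P = 71/802 ≈ 0.088529 and Q = 45/802 ≈ 0.05611.
Under the Kimura two-parameter model, d = −½ ln(1 − 2P − Q) − ¼ ln(1 − 2Q).
1 − 2P − Q = 0.766832, giving −½ ln(0.766832) = 0.132744.
1 − 2Q = 0.88778, giving −¼ ln(0.88778) = 0.029758.
d = 0.132744 + 0.029758 = 0.162502.
Under a molecular clock d = 2μt, so t = d/(2μ) = 0.162502 / (2 × 0.021) = 3.87 Myr.

3.87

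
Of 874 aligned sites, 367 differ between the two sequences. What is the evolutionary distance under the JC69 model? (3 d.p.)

p = 367/874 ≈ 0.419908.
d = −(3/4) ln(1 − 4p/3) = −0.75 ln(1 − 0.559877) = −0.75 ln(0.440123)
  = −0.75 × (-0.820701) = 0.615526 substitutions/site.

0.616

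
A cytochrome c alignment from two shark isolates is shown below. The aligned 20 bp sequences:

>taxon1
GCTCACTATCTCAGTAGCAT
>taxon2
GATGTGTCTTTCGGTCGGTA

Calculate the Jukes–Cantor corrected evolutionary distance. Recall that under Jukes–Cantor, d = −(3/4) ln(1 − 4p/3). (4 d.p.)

0.9913

The sequences differ at 11 of 20 sites, so p = 11/20 = 0.55.
d = −(3/4) ln(1 − 4p/3) = −0.75 ln(1 − 0.733333) = −0.75 ln(0.266667)
  = −0.75 × (-1.321755) = 0.991316 substitutions/site.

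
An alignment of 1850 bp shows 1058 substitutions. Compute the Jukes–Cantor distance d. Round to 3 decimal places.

1.078

p = 1058/1850 ≈ 0.571892.
d = −(3/4) ln(1 − 4p/3) = −0.75 ln(1 − 0.762523) = −0.75 ln(0.237477)
  = −0.75 × (-1.437685) = 1.078264 substitutions/site.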